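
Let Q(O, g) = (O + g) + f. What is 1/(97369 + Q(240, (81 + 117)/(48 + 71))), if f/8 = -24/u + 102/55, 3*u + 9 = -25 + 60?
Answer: 85085/8304580727 ≈ 1.0246e-5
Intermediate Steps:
u = 26/3 (u = -3 + (-25 + 60)/3 = -3 + (⅓)*35 = -3 + 35/3 = 26/3 ≈ 8.6667)
f = -5232/715 (f = 8*(-24/26/3 + 102/55) = 8*(-24*3/26 + 102*(1/55)) = 8*(-36/13 + 102/55) = 8*(-654/715) = -5232/715 ≈ -7.3175)
Q(O, g) = -5232/715 + O + g (Q(O, g) = (O + g) - 5232/715 = -5232/715 + O + g)
1/(97369 + Q(240, (81 + 117)/(48 + 71))) = 1/(97369 + (-5232/715 + 240 + (81 + 117)/(48 + 71))) = 1/(97369 + (-5232/715 + 240 + 198/119)) = 1/(97369 + 19939362/85085) = 1/(8304580727/85085) = 85085/8304580727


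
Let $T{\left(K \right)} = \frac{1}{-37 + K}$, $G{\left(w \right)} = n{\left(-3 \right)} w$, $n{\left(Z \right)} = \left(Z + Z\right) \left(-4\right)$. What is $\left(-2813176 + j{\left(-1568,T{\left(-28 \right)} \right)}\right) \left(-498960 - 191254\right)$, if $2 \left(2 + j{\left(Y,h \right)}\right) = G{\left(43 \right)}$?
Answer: $1941338689668$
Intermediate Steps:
$n{\left(Z \right)} = - 8 Z$ ($n{\left(Z \right)} = 2 Z \left(-4\right) = - 8 Z$)
$G{\left(w \right)} = 24 w$ ($G{\left(w \right)} = \left(-8\right) \left(-3\right) w = 24 w$)
$j{\left(Y,h \right)} = 514$ ($j{\left(Y,h \right)} = -2 + \frac{24 \cdot 43}{2} = -2 + \frac{1}{2} \cdot 1032 = -2 + 516 = 514$)
$\left(-2813176 + j{\left(-1568,T{\left(-28 \right)} \right)}\right) \left(-498960 - 191254\right) = \left(-2813176 + 514\right) \left(-498960 - 191254\right) = \left(-2812662\right) \left(-690214\right) = 1941338689668$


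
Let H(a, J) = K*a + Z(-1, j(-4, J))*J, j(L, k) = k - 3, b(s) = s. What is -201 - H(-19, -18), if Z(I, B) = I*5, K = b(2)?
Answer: -253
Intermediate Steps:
j(L, k) = -3 + k
K = 2
Z(I, B) = 5*I
H(a, J) = -5*J + 2*a (H(a, J) = 2*a + (5*(-1))*J = 2*a - 5*J = -5*J + 2*a)
-201 - H(-19, -18) = -201 - (-5*(-18) + 2*(-19)) = -201 - (90 - 38) = -201 - 1*52 = -201 - 52 = -253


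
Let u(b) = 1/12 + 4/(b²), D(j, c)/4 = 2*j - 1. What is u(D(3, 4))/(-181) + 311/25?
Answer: 168866/13575 ≈ 12.439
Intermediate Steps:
D(j, c) = -4 + 8*j (D(j, c) = 4*(2*j - 1) = 4*(-1 + 2*j) = -4 + 8*j)
u(b) = 1/12 + 4/b² (u(b) = 1*(1/12) + 4/b² = 1/12 + 4/b²)
u(D(3, 4))/(-181) + 311/25 = (1/12 + 4/(-4 + 8*3)²)/(-181) + 311/25 = (1/12 + 4/(-4 + 24)²)*(-1/181) + 311*(1/25) = (1/12 + 4/20²)*(-1/181) + 311/25 = (1/12 + 4*(1/400))*(-1/181) + 311/25 = (1/12 + 1/100)*(-1/181) + 311/25 = (7/75)*(-1/181) + 311/25 = -7/13575 + 311/25 = 168866/13575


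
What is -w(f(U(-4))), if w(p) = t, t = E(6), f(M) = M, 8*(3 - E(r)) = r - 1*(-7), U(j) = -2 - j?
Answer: -11/8 ≈ -1.3750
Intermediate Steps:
E(r) = 17/8 - r/8 (E(r) = 3 - (r - 1*(-7))/8 = 3 - (r + 7)/8 = 3 - (7 + r)/8 = 3 + (-7/8 - r/8) = 17/8 - r/8)
t = 11/8 (t = 17/8 - ⅛*6 = 17/8 - ¾ = 11/8 ≈ 1.3750)
w(p) = 11/8
-w(f(U(-4))) = -1*11/8 = -11/8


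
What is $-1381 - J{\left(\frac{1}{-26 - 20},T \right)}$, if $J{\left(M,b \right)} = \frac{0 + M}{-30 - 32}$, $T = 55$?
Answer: $- \frac{3938613}{2852} \approx -1381.0$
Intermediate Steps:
$J{\left(M,b \right)} = - \frac{M}{62}$ ($J{\left(M,b \right)} = \frac{M}{-62} = M \left(- \frac{1}{62}\right) = - \frac{M}{62}$)
$-1381 - J{\left(\frac{1}{-26 - 20},T \right)} = -1381 - - \frac{1}{62 \left(-26 - 20\right)} = -1381 - - \frac{1}{62 \left(-46\right)} = -1381 - \left(- \frac{1}{62}\right) \left(- \frac{1}{46}\right) = -1381 - \frac{1}{2852} = - \frac{3938613}{2852}$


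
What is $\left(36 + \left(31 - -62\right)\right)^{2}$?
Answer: $16641$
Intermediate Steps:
$\left(36 + \left(31 - -62\right)\right)^{2} = \left(36 + \left(31 + 62\right)\right)^{2} = \left(36 + 93\right)^{2} = 129^{2} = 16641$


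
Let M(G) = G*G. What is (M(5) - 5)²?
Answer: 400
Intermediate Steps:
M(G) = G²
(M(5) - 5)² = (5² - 5)² = (25 - 5)² = 20² = 400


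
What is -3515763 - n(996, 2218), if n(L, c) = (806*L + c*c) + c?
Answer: -9240281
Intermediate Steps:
n(L, c) = c + c² + 806*L (n(L, c) = (806*L + c²) + c = (c² + 806*L) + c = c + c² + 806*L)
-3515763 - n(996, 2218) = -3515763 - (2218 + 2218² + 806*996) = -3515763 - (2218 + 4919524 + 802776) = -3515763 - 1*5724518 = -3515763 - 5724518 = -9240281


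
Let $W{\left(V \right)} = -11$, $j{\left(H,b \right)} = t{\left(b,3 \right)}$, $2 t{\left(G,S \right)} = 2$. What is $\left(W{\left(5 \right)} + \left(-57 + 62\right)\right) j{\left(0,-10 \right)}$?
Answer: $-6$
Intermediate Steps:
$t{\left(G,S \right)} = 1$ ($t{\left(G,S \right)} = \frac{1}{2} \cdot 2 = 1$)
$j{\left(H,b \right)} = 1$
$\left(W{\left(5 \right)} + \left(-57 + 62\right)\right) j{\left(0,-10 \right)} = \left(-11 + \left(-57 + 62\right)\right) 1 = \left(-11 + 5\right) 1 = \left(-6\right) 1 = -6$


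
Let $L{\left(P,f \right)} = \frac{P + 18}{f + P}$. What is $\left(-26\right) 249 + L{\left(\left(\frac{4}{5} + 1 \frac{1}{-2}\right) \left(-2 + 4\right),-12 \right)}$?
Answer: $- \frac{123037}{19} \approx -6475.6$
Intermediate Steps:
$L{\left(P,f \right)} = \frac{18 + P}{P + f}$
$\left(-26\right) 249 + L{\left(\left(\frac{4}{5} + 1 \frac{1}{-2}\right) \left(-2 + 4\right),-12 \right)} = \left(-26\right) 249 + \frac{18 + \left(\frac{4}{5} + 1 \frac{1}{-2}\right) \left(-2 + 4\right)}{\left(\frac{4}{5} + 1 \frac{1}{-2}\right) \left(-2 + 4\right) - 12} = -6474 + \frac{18 + \left(4 \cdot \frac{1}{5} + 1 \left(- \frac{1}{2}\right)\right) 2}{\left(4 \cdot \frac{1}{5} + 1 \left(- \frac{1}{2}\right)\right) 2 - 12} = -6474 + \frac{18 + \left(\frac{4}{5} - \frac{1}{2}\right) 2}{\left(\frac{4}{5} - \frac{1}{2}\right) 2 - 12} = -6474 + \frac{18 + \frac{3}{10} \cdot 2}{\frac{3}{10} \cdot 2 - 12} = -6474 + \frac{18 + \frac{3}{5}}{\frac{3}{5} - 12} = -6474 + \frac{1}{- \frac{57}{5}} \cdot \frac{93}{5} = -6474 - \frac{31}{19} = - \frac{123037}{19}$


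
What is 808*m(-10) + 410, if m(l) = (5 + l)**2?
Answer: 20610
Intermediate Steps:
808*m(-10) + 410 = 808*(5 - 10)**2 + 410 = 808*(-5)**2 + 410 = 808*25 + 410 = 20200 + 410 = 20610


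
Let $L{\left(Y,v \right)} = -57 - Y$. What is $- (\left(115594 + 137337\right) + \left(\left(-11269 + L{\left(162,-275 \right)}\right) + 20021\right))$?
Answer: $-261464$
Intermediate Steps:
$- (\left(115594 + 137337\right) + \left(\left(-11269 + L{\left(162,-275 \right)}\right) + 20021\right)) = - (\left(115594 + 137337\right) + \left(\left(-11269 - 219\right) + 20021\right)) = - (252931 + \left(\left(-11269 - 219\right) + 20021\right)) = - (252931 + \left(-11488 + 20021\right)) = - (252931 + 8533) = \left(-1\right) 261464 = -261464$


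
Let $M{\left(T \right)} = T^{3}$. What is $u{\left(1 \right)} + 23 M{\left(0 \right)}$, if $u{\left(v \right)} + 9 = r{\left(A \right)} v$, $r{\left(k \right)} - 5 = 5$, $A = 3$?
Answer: $1$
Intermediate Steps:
$r{\left(k \right)} = 10$ ($r{\left(k \right)} = 5 + 5 = 10$)
$u{\left(v \right)} = -9 + 10 v$
$u{\left(1 \right)} + 23 M{\left(0 \right)} = \left(-9 + 10 \cdot 1\right) + 23 \cdot 0^{3} = \left(-9 + 10\right) + 23 \cdot 0 = 1 + 0 = 1$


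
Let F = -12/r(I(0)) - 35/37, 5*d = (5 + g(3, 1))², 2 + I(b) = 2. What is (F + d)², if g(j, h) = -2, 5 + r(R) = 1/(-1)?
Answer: 278784/34225 ≈ 8.1456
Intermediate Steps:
I(b) = 0 (I(b) = -2 + 2 = 0)
r(R) = -6 (r(R) = -5 + 1/(-1) = -5 - 1 = -6)
d = 9/5 (d = (5 - 2)²/5 = (⅕)*3² = (⅕)*9 = 9/5 ≈ 1.8000)
F = 39/37 (F = -12/(-6) - 35/37 = -12*(-⅙) - 35*1/37 = 2 - 35/37 = 39/37 ≈ 1.0541)
(F + d)² = (39/37 + 9/5)² = (528/185)² = 278784/34225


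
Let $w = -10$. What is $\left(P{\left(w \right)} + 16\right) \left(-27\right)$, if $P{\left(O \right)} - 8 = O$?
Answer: $-378$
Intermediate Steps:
$P{\left(O \right)} = 8 + O$
$\left(P{\left(w \right)} + 16\right) \left(-27\right) = \left(\left(8 - 10\right) + 16\right) \left(-27\right) = \left(-2 + 16\right) \left(-27\right) = 14 \left(-27\right) = -378$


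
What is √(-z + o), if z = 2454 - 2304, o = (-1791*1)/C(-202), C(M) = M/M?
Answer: I*√1941 ≈ 44.057*I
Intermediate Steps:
C(M) = 1
o = -1791 (o = -1791*1/1 = -1791*1 = -1791)
z = 150
√(-z + o) = √(-1*150 - 1791) = √(-150 - 1791) = √(-1941) = I*√1941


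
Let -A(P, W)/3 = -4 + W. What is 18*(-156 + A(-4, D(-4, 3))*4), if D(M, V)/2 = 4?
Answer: -3672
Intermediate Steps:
D(M, V) = 8 (D(M, V) = 2*4 = 8)
A(P, W) = 12 - 3*W (A(P, W) = -3*(-4 + W) = 12 - 3*W)
18*(-156 + A(-4, D(-4, 3))*4) = 18*(-156 + (12 - 3*8)*4) = 18*(-156 + (12 - 24)*4) = 18*(-156 - 12*4) = 18*(-156 - 48) = 18*(-204) = -3672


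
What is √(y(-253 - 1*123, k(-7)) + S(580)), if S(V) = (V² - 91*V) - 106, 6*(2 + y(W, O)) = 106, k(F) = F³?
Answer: √2551767/3 ≈ 532.47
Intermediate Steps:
y(W, O) = 47/3 (y(W, O) = -2 + (⅙)*106 = -2 + 53/3 = 47/3)
S(V) = -106 + V² - 91*V
√(y(-253 - 1*123, k(-7)) + S(580)) = √(47/3 + (-106 + 580² - 91*580)) = √(47/3 + (-106 + 336400 - 52780)) = √(47/3 + 283514) = √(850589/3) = √2551767/3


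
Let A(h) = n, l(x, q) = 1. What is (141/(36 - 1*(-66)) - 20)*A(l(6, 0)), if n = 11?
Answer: -6963/34 ≈ -204.79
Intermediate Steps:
A(h) = 11
(141/(36 - 1*(-66)) - 20)*A(l(6, 0)) = (141/(36 - 1*(-66)) - 20)*11 = (141/(36 + 66) - 20)*11 = (141/102 - 20)*11 = (141*(1/102) - 20)*11 = (47/34 - 20)*11 = -633/34*11 = -6963/34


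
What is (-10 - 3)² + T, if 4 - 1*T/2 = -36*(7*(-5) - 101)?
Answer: -9615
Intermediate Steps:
T = -9784 (T = 8 - (-72)*(7*(-5) - 101) = 8 - (-72)*(-35 - 101) = 8 - (-72)*(-136) = 8 - 2*4896 = 8 - 9792 = -9784)
(-10 - 3)² + T = (-10 - 3)² - 9784 = (-13)² - 9784 = 169 - 9784 = -9615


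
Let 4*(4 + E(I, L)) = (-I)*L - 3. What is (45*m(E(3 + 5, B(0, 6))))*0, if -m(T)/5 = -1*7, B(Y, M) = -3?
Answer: 0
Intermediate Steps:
E(I, L) = -19/4 - I*L/4 (E(I, L) = -4 + ((-I)*L - 3)/4 = -4 + (-I*L - 3)/4 = -4 + (-3 - I*L)/4 = -4 + (-¾ - I*L/4) = -19/4 - I*L/4)
m(T) = 35 (m(T) = -(-5)*7 = -5*(-7) = 35)
(45*m(E(3 + 5, B(0, 6))))*0 = (45*35)*0 = 1575*0 = 0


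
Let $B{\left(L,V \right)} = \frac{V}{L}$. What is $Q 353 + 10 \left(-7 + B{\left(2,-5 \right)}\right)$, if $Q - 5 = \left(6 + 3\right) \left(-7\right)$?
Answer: $-20569$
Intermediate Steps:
$Q = -58$ ($Q = 5 + \left(6 + 3\right) \left(-7\right) = 5 + 9 \left(-7\right) = 5 - 63 = -58$)
$Q 353 + 10 \left(-7 + B{\left(2,-5 \right)}\right) = \left(-58\right) 353 + 10 \left(-7 - \frac{5}{2}\right) = -20474 + 10 \left(-7 - \frac{5}{2}\right) = -20474 + 10 \left(- \frac{19}{2}\right) = -20474 - 95 = -20569$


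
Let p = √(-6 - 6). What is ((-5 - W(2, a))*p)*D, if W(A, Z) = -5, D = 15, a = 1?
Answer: 0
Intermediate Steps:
p = 2*I*√3 (p = √(-12) = 2*I*√3 ≈ 3.4641*I)
((-5 - W(2, a))*p)*D = ((-5 - 1*(-5))*(2*I*√3))*15 = ((-5 + 5)*(2*I*√3))*15 = (0*(2*I*√3))*15 = 0*15 = 0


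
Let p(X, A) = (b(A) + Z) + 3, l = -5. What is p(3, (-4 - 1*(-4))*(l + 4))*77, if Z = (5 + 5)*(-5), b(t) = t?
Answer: -3619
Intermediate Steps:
Z = -50 (Z = 10*(-5) = -50)
p(X, A) = -47 + A (p(X, A) = (A - 50) + 3 = (-50 + A) + 3 = -47 + A)
p(3, (-4 - 1*(-4))*(l + 4))*77 = (-47 + (-4 - 1*(-4))*(-5 + 4))*77 = (-47 + (-4 + 4)*(-1))*77 = (-47 + 0*(-1))*77 = (-47 + 0)*77 = -47*77 = -3619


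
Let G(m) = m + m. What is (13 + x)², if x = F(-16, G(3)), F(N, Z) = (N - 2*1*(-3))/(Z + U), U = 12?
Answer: 12544/81 ≈ 154.86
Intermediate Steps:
G(m) = 2*m
F(N, Z) = (6 + N)/(12 + Z) (F(N, Z) = (N - 2*1*(-3))/(Z + 12) = (N - 2*(-3))/(12 + Z) = (N + 6)/(12 + Z) = (6 + N)/(12 + Z))
x = -5/9 (x = (6 - 16)/(12 + 2*3) = -10/(12 + 6) = -10/18 = (1/18)*(-10) = -5/9 ≈ -0.55556)
(13 + x)² = (13 - 5/9)² = (112/9)² = 12544/81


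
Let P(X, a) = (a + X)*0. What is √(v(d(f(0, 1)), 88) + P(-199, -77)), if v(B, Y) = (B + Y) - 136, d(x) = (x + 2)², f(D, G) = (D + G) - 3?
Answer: 4*I*√3 ≈ 6.9282*I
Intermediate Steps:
f(D, G) = -3 + D + G
P(X, a) = 0 (P(X, a) = (X + a)*0 = 0)
d(x) = (2 + x)²
v(B, Y) = -136 + B + Y
√(v(d(f(0, 1)), 88) + P(-199, -77)) = √((-136 + (2 + (-3 + 0 + 1))² + 88) + 0) = √((-136 + (2 - 2)² + 88) + 0) = √((-136 + 0² + 88) + 0) = √((-136 + 0 + 88) + 0) = √(-48 + 0) = √(-48) = 4*I*√3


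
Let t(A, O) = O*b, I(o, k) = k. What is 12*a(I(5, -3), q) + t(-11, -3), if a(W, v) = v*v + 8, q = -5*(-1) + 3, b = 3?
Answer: 855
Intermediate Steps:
t(A, O) = 3*O (t(A, O) = O*3 = 3*O)
q = 8 (q = 5 + 3 = 8)
a(W, v) = 8 + v² (a(W, v) = v² + 8 = 8 + v²)
12*a(I(5, -3), q) + t(-11, -3) = 12*(8 + 8²) + 3*(-3) = 12*(8 + 64) - 9 = 12*72 - 9 = 864 - 9 = 855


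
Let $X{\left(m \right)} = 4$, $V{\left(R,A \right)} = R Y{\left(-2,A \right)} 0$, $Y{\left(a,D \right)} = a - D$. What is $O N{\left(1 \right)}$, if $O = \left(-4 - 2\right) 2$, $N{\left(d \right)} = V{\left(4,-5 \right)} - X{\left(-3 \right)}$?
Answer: $48$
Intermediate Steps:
$V{\left(R,A \right)} = 0$ ($V{\left(R,A \right)} = R \left(-2 - A\right) 0 = 0$)
$N{\left(d \right)} = -4$ ($N{\left(d \right)} = 0 - 4 = -4$)
$O = -12$ ($O = \left(-6\right) 2 = -12$)
$O N{\left(1 \right)} = \left(-12\right) \left(-4\right) = 48$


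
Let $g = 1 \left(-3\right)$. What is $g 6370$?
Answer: $-19110$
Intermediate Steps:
$g = -3$
$g 6370 = \left(-3\right) 6370 = -19110$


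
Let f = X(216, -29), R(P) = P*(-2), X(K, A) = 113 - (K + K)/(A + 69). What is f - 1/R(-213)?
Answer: 217681/2130 ≈ 102.20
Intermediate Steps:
X(K, A) = 113 - 2*K/(69 + A)
R(P) = -2*P
f = 511/5 (f = (7797 - 2*216 + 113*(-29))/(69 - 29) = (7797 - 432 - 3277)/40 = (1/40)*4088 = 511/5 ≈ 102.20)
f - 1/R(-213) = 511/5 - 1/((-2*(-213))) = 511/5 - 1/426 = 217681/2130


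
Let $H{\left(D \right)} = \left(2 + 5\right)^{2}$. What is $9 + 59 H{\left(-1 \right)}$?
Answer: $2900$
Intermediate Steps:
$H{\left(D \right)} = 49$ ($H{\left(D \right)} = 7^{2} = 49$)
$9 + 59 H{\left(-1 \right)} = 9 + 59 \cdot 49 = 9 + 2891 = 2900$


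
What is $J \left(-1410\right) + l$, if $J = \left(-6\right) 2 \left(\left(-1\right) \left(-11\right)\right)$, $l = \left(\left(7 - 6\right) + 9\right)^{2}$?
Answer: $186220$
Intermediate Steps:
$l = 100$ ($l = \left(\left(7 - 6\right) + 9\right)^{2} = \left(1 + 9\right)^{2} = 10^{2} = 100$)
$J = -132$ ($J = \left(-12\right) 11 = -132$)
$J \left(-1410\right) + l = \left(-132\right) \left(-1410\right) + 100 = 186120 + 100 = 186220$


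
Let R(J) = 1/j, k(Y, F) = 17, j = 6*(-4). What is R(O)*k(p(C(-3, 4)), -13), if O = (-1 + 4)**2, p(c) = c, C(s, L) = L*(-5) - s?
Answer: -17/24 ≈ -0.70833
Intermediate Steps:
C(s, L) = -s - 5*L (C(s, L) = -5*L - s = -s - 5*L)
j = -24
O = 9 (O = 3**2 = 9)
R(J) = -1/24 (R(J) = 1/(-24) = -1/24)
R(O)*k(p(C(-3, 4)), -13) = -1/24*17 = -17/24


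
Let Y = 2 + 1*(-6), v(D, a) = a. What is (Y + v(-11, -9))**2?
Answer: 169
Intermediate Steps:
Y = -4 (Y = 2 - 6 = -4)
(Y + v(-11, -9))**2 = (-4 - 9)**2 = (-13)**2 = 169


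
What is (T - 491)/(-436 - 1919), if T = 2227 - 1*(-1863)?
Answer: -3599/2355 ≈ -1.5282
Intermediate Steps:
T = 4090 (T = 2227 + 1863 = 4090)
(T - 491)/(-436 - 1919) = (4090 - 491)/(-436 - 1919) = 3599/(-2355) = 3599*(-1/2355) = -3599/2355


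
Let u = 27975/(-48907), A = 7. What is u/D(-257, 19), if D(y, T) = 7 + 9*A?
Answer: -5595/684698 ≈ -0.0081715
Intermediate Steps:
u = -27975/48907 (u = 27975*(-1/48907) = -27975/48907 ≈ -0.57200)
D(y, T) = 70 (D(y, T) = 7 + 9*7 = 7 + 63 = 70)
u/D(-257, 19) = -27975/48907/70 = -27975/48907*1/70 = -5595/684698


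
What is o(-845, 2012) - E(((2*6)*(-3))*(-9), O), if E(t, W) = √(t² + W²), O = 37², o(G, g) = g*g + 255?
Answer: 4048399 - √1979137 ≈ 4.0470e+6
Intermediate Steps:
o(G, g) = 255 + g² (o(G, g) = g² + 255 = 255 + g²)
O = 1369
E(t, W) = √(W² + t²)
o(-845, 2012) - E(((2*6)*(-3))*(-9), O) = (255 + 2012²) - √(1369² + (((2*6)*(-3))*(-9))²) = (255 + 4048144) - √(1874161 + ((12*(-3))*(-9))²) = 4048399 - √(1874161 + (-36*(-9))²) = 4048399 - √(1874161 + 324²) = 4048399 - √(1874161 + 104976) = 4048399 - √1979137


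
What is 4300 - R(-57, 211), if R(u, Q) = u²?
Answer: 1051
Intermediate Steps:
4300 - R(-57, 211) = 4300 - 1*(-57)² = 4300 - 1*3249 = 4300 - 3249 = 1051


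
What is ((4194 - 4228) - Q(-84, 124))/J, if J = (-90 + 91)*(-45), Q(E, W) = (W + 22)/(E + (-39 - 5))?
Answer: 701/960 ≈ 0.73021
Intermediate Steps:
Q(E, W) = (22 + W)/(-44 + E) (Q(E, W) = (22 + W)/(E - 44) = (22 + W)/(-44 + E))
J = -45 (J = 1*(-45) = -45)
((4194 - 4228) - Q(-84, 124))/J = ((4194 - 4228) - (22 + 124)/(-44 - 84))/(-45) = (-34 - 146/(-128))*(-1/45) = (-34 - (-1)*146/128)*(-1/45) = (-34 - 1*(-73/64))*(-1/45) = (-34 + 73/64)*(-1/45) = -2103/64*(-1/45) = 701/960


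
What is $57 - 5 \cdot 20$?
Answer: $-43$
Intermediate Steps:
$57 - 5 \cdot 20 = 57 - 100 = -43$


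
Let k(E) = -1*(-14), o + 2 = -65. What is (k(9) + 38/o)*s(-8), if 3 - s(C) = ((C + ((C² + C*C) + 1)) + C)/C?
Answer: 30825/134 ≈ 230.04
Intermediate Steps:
o = -67 (o = -2 - 65 = -67)
k(E) = 14
s(C) = 3 - (1 + 2*C + 2*C²)/C (s(C) = 3 - ((C + ((C² + C*C) + 1)) + C)/C = 3 - ((C + ((C² + C²) + 1)) + C)/C = 3 - ((C + (2*C² + 1)) + C)/C = 3 - ((C + (1 + 2*C²)) + C)/C = 3 - ((1 + C + 2*C²) + C)/C = 3 - (1 + 2*C + 2*C²)/C)
(k(9) + 38/o)*s(-8) = (14 + 38/(-67))*(1 - 1/(-8) - 2*(-8)) = (14 + 38*(-1/67))*(1 - 1*(-⅛) + 16) = (14 - 38/67)*(1 + ⅛ + 16) = (900/67)*(137/8) = 30825/134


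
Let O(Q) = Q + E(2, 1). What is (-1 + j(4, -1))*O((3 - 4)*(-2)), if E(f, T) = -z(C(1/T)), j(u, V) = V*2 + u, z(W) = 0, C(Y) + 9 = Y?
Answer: 2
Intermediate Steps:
C(Y) = -9 + Y
j(u, V) = u + 2*V (j(u, V) = 2*V + u = u + 2*V)
E(f, T) = 0 (E(f, T) = -1*0 = 0)
O(Q) = Q (O(Q) = Q + 0 = Q)
(-1 + j(4, -1))*O((3 - 4)*(-2)) = (-1 + (4 + 2*(-1)))*((3 - 4)*(-2)) = (-1 + (4 - 2))*(-1*(-2)) = (-1 + 2)*2 = 1*2 = 2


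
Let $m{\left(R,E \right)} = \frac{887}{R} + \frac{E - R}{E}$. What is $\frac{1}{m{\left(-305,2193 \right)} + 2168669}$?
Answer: $\frac{668865}{1450545607384} \approx 4.6111 \cdot 10^{-7}$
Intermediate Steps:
$m{\left(R,E \right)} = \frac{887}{R} + \frac{E - R}{E}$
$\frac{1}{m{\left(-305,2193 \right)} + 2168669} = \frac{1}{\left(1 + \frac{887}{-305} - - \frac{305}{2193}\right) + 2168669} = \frac{1}{\left(1 + 887 \left(- \frac{1}{305}\right) - \left(-305\right) \frac{1}{2193}\right) + 2168669} = \frac{1}{\left(1 - \frac{887}{305} + \frac{305}{2193}\right) + 2168669} = \frac{1}{- \frac{1183301}{668865} + 2168669} = \frac{1}{\frac{1450545607384}{668865}} = \frac{668865}{1450545607384}$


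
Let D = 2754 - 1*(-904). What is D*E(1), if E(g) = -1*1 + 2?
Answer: 3658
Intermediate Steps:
E(g) = 1 (E(g) = -1 + 2 = 1)
D = 3658 (D = 2754 + 904 = 3658)
D*E(1) = 3658*1 = 3658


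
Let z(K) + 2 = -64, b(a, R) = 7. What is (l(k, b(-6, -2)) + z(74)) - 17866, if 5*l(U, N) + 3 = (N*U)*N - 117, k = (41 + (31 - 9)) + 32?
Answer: -17025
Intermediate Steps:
k = 95 (k = (41 + 22) + 32 = 63 + 32 = 95)
z(K) = -66 (z(K) = -2 - 64 = -66)
l(U, N) = -24 + U*N²/5 (l(U, N) = -⅗ + ((N*U)*N - 117)/5 = -⅗ + (U*N² - 117)/5 = -⅗ + (-117 + U*N²)/5 = -⅗ + (-117/5 + U*N²/5) = -24 + U*N²/5)
(l(k, b(-6, -2)) + z(74)) - 17866 = ((-24 + (⅕)*95*7²) - 66) - 17866 = ((-24 + (⅕)*95*49) - 66) - 17866 = ((-24 + 931) - 66) - 17866 = (907 - 66) - 17866 = 841 - 17866 = -17025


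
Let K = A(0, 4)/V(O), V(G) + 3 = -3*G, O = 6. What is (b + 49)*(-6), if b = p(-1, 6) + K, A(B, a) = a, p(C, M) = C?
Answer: -2008/7 ≈ -286.86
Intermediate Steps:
V(G) = -3 - 3*G
K = -4/21 (K = 4/(-3 - 3*6) = 4/(-3 - 18) = 4/(-21) = 4*(-1/21) = -4/21 ≈ -0.19048)
b = -25/21 (b = -1 - 4/21 = -25/21 ≈ -1.1905)
(b + 49)*(-6) = (-25/21 + 49)*(-6) = (1004/21)*(-6) = -2008/7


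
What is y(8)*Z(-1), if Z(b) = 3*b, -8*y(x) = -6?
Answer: -9/4 ≈ -2.2500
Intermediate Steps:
y(x) = ¾ (y(x) = -⅛*(-6) = ¾)
y(8)*Z(-1) = 3*(3*(-1))/4 = (¾)*(-3) = -9/4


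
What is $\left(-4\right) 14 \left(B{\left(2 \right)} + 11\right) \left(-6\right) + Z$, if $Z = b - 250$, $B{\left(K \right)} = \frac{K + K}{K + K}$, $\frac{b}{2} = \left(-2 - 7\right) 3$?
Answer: $3728$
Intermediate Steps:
$b = -54$ ($b = 2 \left(-2 - 7\right) 3 = 2 \left(\left(-9\right) 3\right) = 2 \left(-27\right) = -54$)
$B{\left(K \right)} = 1$ ($B{\left(K \right)} = \frac{2 K}{2 K} = 2 K \frac{1}{2 K} = 1$)
$Z = -304$ ($Z = -54 - 250 = -304$)
$\left(-4\right) 14 \left(B{\left(2 \right)} + 11\right) \left(-6\right) + Z = \left(-4\right) 14 \left(1 + 11\right) \left(-6\right) - 304 = - 56 \cdot 12 \left(-6\right) - 304 = \left(-56\right) \left(-72\right) - 304 = 4032 - 304 = 3728$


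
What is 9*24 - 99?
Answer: 117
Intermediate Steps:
9*24 - 99 = 216 - 99 = 117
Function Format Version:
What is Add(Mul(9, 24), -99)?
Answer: 117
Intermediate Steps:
Add(Mul(9, 24), -99) = Add(216, -99) = 117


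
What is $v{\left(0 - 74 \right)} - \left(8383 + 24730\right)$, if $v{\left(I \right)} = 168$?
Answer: $-32945$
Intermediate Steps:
$v{\left(0 - 74 \right)} - \left(8383 + 24730\right) = 168 - \left(8383 + 24730\right) = 168 - 33113 = -32945$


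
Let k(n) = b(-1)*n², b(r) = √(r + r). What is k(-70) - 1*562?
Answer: -562 + 4900*I*√2 ≈ -562.0 + 6929.6*I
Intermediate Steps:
b(r) = √2*√r (b(r) = √(2*r) = √2*√r)
k(n) = I*√2*n² (k(n) = (√2*√(-1))*n² = (√2*I)*n² = (I*√2)*n² = I*√2*n²)
k(-70) - 1*562 = I*√2*(-70)² - 1*562 = I*√2*4900 - 562 = 4900*I*√2 - 562 = -562 + 4900*I*√2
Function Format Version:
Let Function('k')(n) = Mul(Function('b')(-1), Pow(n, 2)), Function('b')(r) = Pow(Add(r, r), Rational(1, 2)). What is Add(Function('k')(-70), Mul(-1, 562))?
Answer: Add(-562, Mul(4900, I, Pow(2, Rational(1, 2)))) ≈ Add(-562.00, Mul(6929.6, I))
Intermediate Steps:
Function('b')(r) = Mul(Pow(2, Rational(1, 2)), Pow(r, Rational(1, 2))) (Function('b')(r) = Pow(Mul(2, r), Rational(1, 2)) = Mul(Pow(2, Rational(1, 2)), Pow(r, Rational(1, 2))))
Function('k')(n) = Mul(I, Pow(2, Rational(1, 2)), Pow(n, 2)) (Function('k')(n) = Mul(Mul(Pow(2, Rational(1, 2)), Pow(-1, Rational(1, 2))), Pow(n, 2)) = Mul(Mul(Pow(2, Rational(1, 2)), I), Pow(n, 2)) = Mul(Mul(I, Pow(2, Rational(1, 2))), Pow(n, 2)) = Mul(I, Pow(2, Rational(1, 2)), Pow(n, 2)))
Add(Function('k')(-70), Mul(-1, 562)) = Add(Mul(I, Pow(2, Rational(1, 2)), Pow(-70, 2)), Mul(-1, 562)) = Add(Mul(I, Pow(2, Rational(1, 2)), 4900), -562) = Add(Mul(4900, I, Pow(2, Rational(1, 2))), -562) = Add(-562, Mul(4900, I, Pow(2, Rational(1, 2))))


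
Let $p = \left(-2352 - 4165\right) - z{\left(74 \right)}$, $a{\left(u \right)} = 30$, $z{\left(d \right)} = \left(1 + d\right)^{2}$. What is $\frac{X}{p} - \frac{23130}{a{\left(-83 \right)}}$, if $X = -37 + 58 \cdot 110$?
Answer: $- \frac{9367825}{12142} \approx -771.52$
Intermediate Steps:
$X = 6343$ ($X = -37 + 6380 = 6343$)
$p = -12142$ ($p = \left(-2352 - 4165\right) - \left(1 + 74\right)^{2} = \left(-2352 - 4165\right) - 75^{2} = -6517 - 5625 = -12142$)
$\frac{X}{p} - \frac{23130}{a{\left(-83 \right)}} = \frac{6343}{-12142} - \frac{23130}{30} = 6343 \left(- \frac{1}{12142}\right) - 771 = - \frac{6343}{12142} - 771 = - \frac{9367825}{12142}$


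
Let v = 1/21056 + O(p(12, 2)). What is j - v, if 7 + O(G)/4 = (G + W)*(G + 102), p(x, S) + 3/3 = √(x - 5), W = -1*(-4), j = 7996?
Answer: 142843903/21056 - 416*√7 ≈ 5683.4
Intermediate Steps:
W = 4
p(x, S) = -1 + √(-5 + x) (p(x, S) = -1 + √(x - 5) = -1 + √(-5 + x))
O(G) = -28 + 4*(4 + G)*(102 + G) (O(G) = -28 + 4*((G + 4)*(G + 102)) = -28 + 4*((4 + G)*(102 + G)) = -28 + 4*(4 + G)*(102 + G))
v = 24846081/21056 + 4*(-1 + √7)² + 424*√7 (v = 1/21056 + (1604 + 4*(-1 + √(-5 + 12))² + 424*(-1 + √(-5 + 12))) = 1/21056 + (1604 + 4*(-1 + √7)² + 424*(-1 + √7)) = 1/21056 + (1604 + 4*(-1 + √7)² + (-424 + 424*√7)) = 1/21056 + (1180 + 4*(-1 + √7)² + 424*√7) = 24846081/21056 + 4*(-1 + √7)² + 424*√7 ≈ 2312.6)
j - v = 7996 - (25519873/21056 + 416*√7) = 7996 + (-25519873/21056 - 416*√7) = 142843903/21056 - 416*√7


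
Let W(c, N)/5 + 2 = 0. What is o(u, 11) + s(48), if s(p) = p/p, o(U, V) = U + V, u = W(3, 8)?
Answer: 2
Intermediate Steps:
W(c, N) = -10 (W(c, N) = -10 + 5*0 = -10 + 0 = -10)
u = -10
s(p) = 1
o(u, 11) + s(48) = (-10 + 11) + 1 = 1 + 1 = 2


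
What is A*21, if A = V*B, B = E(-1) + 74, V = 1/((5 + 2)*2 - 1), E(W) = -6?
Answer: 1428/13 ≈ 109.85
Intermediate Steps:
V = 1/13 (V = 1/(7*2 - 1) = 1/(14 - 1) = 1/13 ≈ 0.076923)
B = 68 (B = -6 + 74 = 68)
A = 68/13 (A = (1/13)*68 = 68/13 ≈ 5.2308)
A*21 = (68/13)*21 = 1428/13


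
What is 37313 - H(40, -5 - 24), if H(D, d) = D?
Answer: 37273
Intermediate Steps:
37313 - H(40, -5 - 24) = 37313 - 1*40 = 37313 - 40 = 37273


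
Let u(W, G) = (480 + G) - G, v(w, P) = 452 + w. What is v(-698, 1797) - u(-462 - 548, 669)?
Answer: -726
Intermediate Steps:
u(W, G) = 480
v(-698, 1797) - u(-462 - 548, 669) = (452 - 698) - 1*480 = -246 - 480 = -726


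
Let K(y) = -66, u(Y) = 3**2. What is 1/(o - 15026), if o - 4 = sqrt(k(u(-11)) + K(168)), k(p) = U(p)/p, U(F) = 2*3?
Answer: -3219/48355832 - I*sqrt(3)/48355832 ≈ -6.6569e-5 - 3.5819e-8*I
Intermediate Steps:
u(Y) = 9
U(F) = 6
k(p) = 6/p
o = 4 + 14*I*sqrt(3)/3 (o = 4 + sqrt(6/9 - 66) = 4 + sqrt(6*(1/9) - 66) = 4 + sqrt(2/3 - 66) = 4 + sqrt(-196/3) = 4 + 14*I*sqrt(3)/3 ≈ 4.0 + 8.0829*I)
1/(o - 15026) = 1/((4 + 14*I*sqrt(3)/3) - 15026) = 1/(-15022 + 14*I*sqrt(3)/3)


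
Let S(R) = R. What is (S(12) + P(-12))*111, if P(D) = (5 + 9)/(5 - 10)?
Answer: 5106/5 ≈ 1021.2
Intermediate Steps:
P(D) = -14/5 (P(D) = 14/(-5) = 14*(-⅕) = -14/5)
(S(12) + P(-12))*111 = (12 - 14/5)*111 = (46/5)*111 = 5106/5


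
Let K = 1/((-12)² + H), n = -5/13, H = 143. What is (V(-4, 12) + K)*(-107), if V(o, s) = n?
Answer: 152154/3731 ≈ 40.781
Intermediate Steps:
n = -5/13 (n = -5*1/13 = -5/13 ≈ -0.38462)
V(o, s) = -5/13
K = 1/287 (K = 1/((-12)² + 143) = 1/(144 + 143) = 1/287 ≈ 0.0034843)
(V(-4, 12) + K)*(-107) = (-5/13 + 1/287)*(-107) = -1422/3731*(-107) = 152154/3731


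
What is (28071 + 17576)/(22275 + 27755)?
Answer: 45647/50030 ≈ 0.91239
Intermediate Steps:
(28071 + 17576)/(22275 + 27755) = 45647/50030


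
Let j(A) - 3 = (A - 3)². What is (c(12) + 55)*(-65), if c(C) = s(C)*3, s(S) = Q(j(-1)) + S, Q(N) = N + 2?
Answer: -10010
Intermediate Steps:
j(A) = 3 + (-3 + A)² (j(A) = 3 + (A - 3)² = 3 + (-3 + A)²)
Q(N) = 2 + N
s(S) = 21 + S (s(S) = (2 + (3 + (-3 - 1)²)) + S = (2 + (3 + (-4)²)) + S = (2 + (3 + 16)) + S = (2 + 19) + S = 21 + S)
c(C) = 63 + 3*C (c(C) = (21 + C)*3 = 63 + 3*C)
(c(12) + 55)*(-65) = ((63 + 3*12) + 55)*(-65) = ((63 + 36) + 55)*(-65) = (99 + 55)*(-65) = 154*(-65) = -10010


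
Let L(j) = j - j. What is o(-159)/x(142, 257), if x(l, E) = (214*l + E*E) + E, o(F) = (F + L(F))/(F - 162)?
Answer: 53/10346258 ≈ 5.1226e-6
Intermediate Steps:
L(j) = 0
o(F) = F/(-162 + F) (o(F) = (F + 0)/(F - 162) = F/(-162 + F))
x(l, E) = E + E² + 214*l (x(l, E) = (214*l + E²) + E = (E² + 214*l) + E = E + E² + 214*l)
o(-159)/x(142, 257) = (-159/(-162 - 159))/(257 + 257² + 214*142) = (-159/(-321))/(257 + 66049 + 30388) = -159*(-1/321)/96694 = (53/107)*(1/96694) = 53/10346258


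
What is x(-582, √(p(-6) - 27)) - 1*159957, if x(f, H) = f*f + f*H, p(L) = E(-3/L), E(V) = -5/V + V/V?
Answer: 178767 - 3492*I ≈ 1.7877e+5 - 3492.0*I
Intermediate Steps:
E(V) = 1 - 5/V (E(V) = -5/V + 1 = 1 - 5/V)
p(L) = -L*(-5 - 3/L)/3 (p(L) = (-5 - 3/L)/((-3/L)) = (-L/3)*(-5 - 3/L) = -L*(-5 - 3/L)/3)
x(f, H) = f² + H*f
x(-582, √(p(-6) - 27)) - 1*159957 = -582*(√((1 + (5/3)*(-6)) - 27) - 582) - 1*159957 = -582*(√((1 - 10) - 27) - 582) - 159957 = -582*(√(-9 - 27) - 582) - 159957 = -582*(√(-36) - 582) - 159957 = -582*(6*I - 582) - 159957 = -582*(-582 + 6*I) - 159957 = (338724 - 3492*I) - 159957 = 178767 - 3492*I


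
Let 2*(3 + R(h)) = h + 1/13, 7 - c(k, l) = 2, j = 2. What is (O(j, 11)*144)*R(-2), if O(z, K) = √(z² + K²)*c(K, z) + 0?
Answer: -185400*√5/13 ≈ -31890.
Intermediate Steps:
c(k, l) = 5 (c(k, l) = 7 - 1*2 = 7 - 2 = 5)
O(z, K) = 5*√(K² + z²) (O(z, K) = √(z² + K²)*5 + 0 = √(K² + z²)*5 + 0 = 5*√(K² + z²) + 0 = 5*√(K² + z²))
R(h) = -77/26 + h/2 (R(h) = -3 + (h + 1/13)/2 = -3 + (1/13 + h)/2 = -3 + (1/26 + h/2) = -77/26 + h/2)
(O(j, 11)*144)*R(-2) = ((5*√(11² + 2²))*144)*(-77/26 + (½)*(-2)) = ((5*√(121 + 4))*144)*(-77/26 - 1) = ((5*√125)*144)*(-103/26) = ((5*(5*√5))*144)*(-103/26) = ((25*√5)*144)*(-103/26) = (3600*√5)*(-103/26) = -185400*√5/13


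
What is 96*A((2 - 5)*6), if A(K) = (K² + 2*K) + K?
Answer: 25920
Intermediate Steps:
A(K) = K² + 3*K
96*A((2 - 5)*6) = 96*(((2 - 5)*6)*(3 + (2 - 5)*6)) = 96*((-3*6)*(3 - 3*6)) = 96*(-18*(3 - 18)) = 96*(-18*(-15)) = 96*270 = 25920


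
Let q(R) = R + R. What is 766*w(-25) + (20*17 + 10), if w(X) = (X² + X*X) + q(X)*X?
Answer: 1915350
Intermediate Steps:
q(R) = 2*R
w(X) = 4*X² (w(X) = (X² + X*X) + (2*X)*X = (X² + X²) + 2*X² = 2*X² + 2*X² = 4*X²)
766*w(-25) + (20*17 + 10) = 766*(4*(-25)²) + (20*17 + 10) = 766*(4*625) + (340 + 10) = 766*2500 + 350 = 1915000 + 350 = 1915350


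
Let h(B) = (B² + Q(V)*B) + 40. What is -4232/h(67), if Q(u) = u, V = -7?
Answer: -1058/1015 ≈ -1.0424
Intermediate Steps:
h(B) = 40 + B² - 7*B (h(B) = (B² - 7*B) + 40 = 40 + B² - 7*B)
-4232/h(67) = -4232/(40 + 67² - 7*67) = -4232/(40 + 4489 - 469) = -4232/4060 = -4232*1/4060 = -1058/1015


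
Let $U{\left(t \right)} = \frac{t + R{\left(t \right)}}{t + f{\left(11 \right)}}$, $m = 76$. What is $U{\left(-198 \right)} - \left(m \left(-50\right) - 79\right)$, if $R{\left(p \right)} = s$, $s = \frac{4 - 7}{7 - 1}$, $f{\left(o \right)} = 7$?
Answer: $\frac{1482175}{382} \approx 3880.0$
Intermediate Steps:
$s = - \frac{1}{2}$ ($s = - \frac{3}{6} = \left(-3\right) \frac{1}{6} = - \frac{1}{2} \approx -0.5$)
$R{\left(p \right)} = - \frac{1}{2}$
$U{\left(t \right)} = \frac{- \frac{1}{2} + t}{7 + t}$ ($U{\left(t \right)} = \frac{t - \frac{1}{2}}{t + 7} = \frac{- \frac{1}{2} + t}{7 + t}$)
$U{\left(-198 \right)} - \left(m \left(-50\right) - 79\right) = \frac{- \frac{1}{2} - 198}{7 - 198} - \left(76 \left(-50\right) - 79\right) = \frac{1}{-191} \left(- \frac{397}{2}\right) - \left(-3800 - 79\right) = \left(- \frac{1}{191}\right) \left(- \frac{397}{2}\right) - -3879 = \frac{397}{382} + 3879 = \frac{1482175}{382}$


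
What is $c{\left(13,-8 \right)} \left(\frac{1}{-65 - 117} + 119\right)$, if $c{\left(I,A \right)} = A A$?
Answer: $\frac{693024}{91} \approx 7615.6$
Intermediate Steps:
$c{\left(I,A \right)} = A^{2}$
$c{\left(13,-8 \right)} \left(\frac{1}{-65 - 117} + 119\right) = \left(-8\right)^{2} \left(\frac{1}{-65 - 117} + 119\right) = 64 \left(\frac{1}{-182} + 119\right) = 64 \left(- \frac{1}{182} + 119\right) = 64 \cdot \frac{21657}{182} = \frac{693024}{91}$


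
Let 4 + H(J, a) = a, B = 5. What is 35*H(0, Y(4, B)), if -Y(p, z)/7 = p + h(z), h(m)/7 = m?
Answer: -9695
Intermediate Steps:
h(m) = 7*m
Y(p, z) = -49*z - 7*p (Y(p, z) = -7*(p + 7*z) = -49*z - 7*p)
H(J, a) = -4 + a
35*H(0, Y(4, B)) = 35*(-4 + (-49*5 - 7*4)) = 35*(-4 + (-245 - 28)) = 35*(-4 - 273) = 35*(-277) = -9695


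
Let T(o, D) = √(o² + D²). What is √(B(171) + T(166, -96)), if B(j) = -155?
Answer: √(-155 + 2*√9193) ≈ 6.0630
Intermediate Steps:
T(o, D) = √(D² + o²)
√(B(171) + T(166, -96)) = √(-155 + √((-96)² + 166²)) = √(-155 + √(9216 + 27556)) = √(-155 + √36772) = √(-155 + 2*√9193)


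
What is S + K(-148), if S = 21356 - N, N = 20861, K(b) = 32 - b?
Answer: 675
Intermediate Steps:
S = 495 (S = 21356 - 1*20861 = 21356 - 20861 = 495)
S + K(-148) = 495 + (32 - 1*(-148)) = 495 + (32 + 148) = 495 + 180 = 675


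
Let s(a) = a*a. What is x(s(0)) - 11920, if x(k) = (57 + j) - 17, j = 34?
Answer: -11846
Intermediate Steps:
s(a) = a²
x(k) = 74 (x(k) = (57 + 34) - 17 = 91 - 17 = 74)
x(s(0)) - 11920 = 74 - 11920 = -11846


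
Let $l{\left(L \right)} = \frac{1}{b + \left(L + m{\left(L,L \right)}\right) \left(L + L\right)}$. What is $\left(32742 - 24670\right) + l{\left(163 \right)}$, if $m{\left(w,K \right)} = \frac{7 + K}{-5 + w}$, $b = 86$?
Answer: $\frac{34163981311}{4232406} \approx 8072.0$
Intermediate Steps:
$m{\left(w,K \right)} = \frac{7 + K}{-5 + w}$
$l{\left(L \right)} = \frac{1}{86 + 2 L \left(L + \frac{7 + L}{-5 + L}\right)}$ ($l{\left(L \right)} = \frac{1}{86 + \left(L + \frac{7 + L}{-5 + L}\right) \left(L + L\right)} = \frac{1}{86 + \left(L + \frac{7 + L}{-5 + L}\right) 2 L} = \frac{1}{86 + 2 L \left(L + \frac{7 + L}{-5 + L}\right)}$)
$\left(32742 - 24670\right) + l{\left(163 \right)} = \left(32742 - 24670\right) + \frac{-5 + 163}{2 \left(-215 + 163^{3} - 4 \cdot 163^{2} + 50 \cdot 163\right)} = 8072 + \frac{1}{2} \frac{1}{-215 + 4330747 - 106276 + 8150} \cdot 158 = 8072 + \frac{1}{2} \cdot \frac{1}{4232406} \cdot 158 = 8072 + \frac{79}{4232406} = \frac{34163981311}{4232406}$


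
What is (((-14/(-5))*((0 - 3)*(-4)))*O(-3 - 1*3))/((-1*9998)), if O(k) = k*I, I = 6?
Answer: 3024/24995 ≈ 0.12098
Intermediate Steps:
O(k) = 6*k (O(k) = k*6 = 6*k)
(((-14/(-5))*((0 - 3)*(-4)))*O(-3 - 1*3))/((-1*9998)) = (((-14/(-5))*((0 - 3)*(-4)))*(6*(-3 - 1*3)))/((-1*9998)) = (((-14*(-1/5))*(-3*(-4)))*(6*(-3 - 3)))/(-9998) = (((14/5)*12)*(6*(-6)))*(-1/9998) = ((168/5)*(-36))*(-1/9998) = -6048/5*(-1/9998) = 3024/24995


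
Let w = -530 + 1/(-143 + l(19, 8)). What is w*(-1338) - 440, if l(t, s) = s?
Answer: 31891946/45 ≈ 7.0871e+5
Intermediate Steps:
w = -71551/135 (w = -530 + 1/(-143 + 8) = -530 + 1/(-135) = -530 - 1/135 = -71551/135 ≈ -530.01)
w*(-1338) - 440 = -71551/135*(-1338) - 440 = 31911746/45 - 440 = 31891946/45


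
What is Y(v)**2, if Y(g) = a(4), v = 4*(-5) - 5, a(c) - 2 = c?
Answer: 36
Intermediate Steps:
a(c) = 2 + c
v = -25 (v = -20 - 5 = -25)
Y(g) = 6 (Y(g) = 2 + 4 = 6)
Y(v)**2 = 6**2 = 36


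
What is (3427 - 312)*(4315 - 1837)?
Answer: 7718970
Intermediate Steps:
(3427 - 312)*(4315 - 1837) = 3115*2478 = 7718970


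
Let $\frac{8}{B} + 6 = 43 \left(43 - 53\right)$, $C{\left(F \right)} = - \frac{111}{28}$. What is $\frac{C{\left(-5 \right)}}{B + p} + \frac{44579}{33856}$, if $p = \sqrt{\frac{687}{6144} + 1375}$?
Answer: $\frac{10440751774323665}{7929659551140544} - \frac{10550328 \sqrt{5632458}}{234217259899} \approx 1.2098$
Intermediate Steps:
$C{\left(F \right)} = - \frac{111}{28}$ ($C{\left(F \right)} = \left(-111\right) \frac{1}{28} = - \frac{111}{28}$)
$p = \frac{\sqrt{5632458}}{64}$ ($p = \sqrt{687 \cdot \frac{1}{6144} + 1375} = \sqrt{\frac{229}{2048} + 1375} = \sqrt{\frac{2816229}{2048}} = \frac{\sqrt{5632458}}{64} \approx 37.083$)
$B = - \frac{2}{109}$ ($B = \frac{8}{-6 + 43 \left(43 - 53\right)} = \frac{8}{-6 + 43 \left(-10\right)} = \frac{8}{-6 - 430} = \frac{8}{-436} = 8 \left(- \frac{1}{436}\right) = - \frac{2}{109} \approx -0.018349$)
$\frac{C{\left(-5 \right)}}{B + p} + \frac{44579}{33856} = - \frac{111}{28 \left(- \frac{2}{109} + \frac{\sqrt{5632458}}{64}\right)} + \frac{44579}{33856} = \frac{44579}{33856} - \frac{111}{28 \left(- \frac{2}{109} + \frac{\sqrt{5632458}}{64}\right)}$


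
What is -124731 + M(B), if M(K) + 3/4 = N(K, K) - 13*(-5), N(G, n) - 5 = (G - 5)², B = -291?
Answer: -148183/4 ≈ -37046.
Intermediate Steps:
N(G, n) = 5 + (-5 + G)² (N(G, n) = 5 + (G - 5)² = 5 + (-5 + G)²)
M(K) = 277/4 + (-5 + K)² (M(K) = -¾ + ((5 + (-5 + K)²) - 13*(-5)) = -¾ + ((5 + (-5 + K)²) + 65) = -¾ + (70 + (-5 + K)²) = 277/4 + (-5 + K)²)
-124731 + M(B) = -124731 + (277/4 + (-5 - 291)²) = -124731 + (277/4 + (-296)²) = -124731 + (277/4 + 87616) = -124731 + 350741/4 = -148183/4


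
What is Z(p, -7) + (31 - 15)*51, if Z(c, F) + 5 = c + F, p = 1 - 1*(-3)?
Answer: 808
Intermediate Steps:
p = 4 (p = 1 + 3 = 4)
Z(c, F) = -5 + F + c (Z(c, F) = -5 + (c + F) = -5 + (F + c) = -5 + F + c)
Z(p, -7) + (31 - 15)*51 = (-5 - 7 + 4) + (31 - 15)*51 = -8 + 16*51 = -8 + 816 = 808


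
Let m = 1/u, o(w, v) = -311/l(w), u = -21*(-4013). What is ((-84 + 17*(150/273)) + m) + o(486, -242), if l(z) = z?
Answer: -13364030299/177478938 ≈ -75.299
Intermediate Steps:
u = 84273
o(w, v) = -311/w
m = 1/84273 ≈ 1.1866e-5
((-84 + 17*(150/273)) + m) + o(486, -242) = ((-84 + 17*(150/273)) + 1/84273) - 311/486 = ((-84 + 17*(150*(1/273))) + 1/84273) - 311*1/486 = ((-84 + 17*(50/91)) + 1/84273) - 311/486 = ((-84 + 850/91) + 1/84273) - 311/486 = (-6794/91 + 1/84273) - 311/486 = -81792953/1095549 - 311/486 = -13364030299/177478938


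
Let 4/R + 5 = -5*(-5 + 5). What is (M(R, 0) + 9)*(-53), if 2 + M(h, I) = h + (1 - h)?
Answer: -424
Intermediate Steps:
R = -4/5 (R = 4/(-5 - 5*(-5 + 5)) = 4/(-5 - 5*0) = 4/(-5 + 0) = 4/(-5) = 4*(-1/5) = -4/5 ≈ -0.80000)
M(h, I) = -1 (M(h, I) = -2 + (h + (1 - h)) = -2 + 1 = -1)
(M(R, 0) + 9)*(-53) = (-1 + 9)*(-53) = 8*(-53) = -424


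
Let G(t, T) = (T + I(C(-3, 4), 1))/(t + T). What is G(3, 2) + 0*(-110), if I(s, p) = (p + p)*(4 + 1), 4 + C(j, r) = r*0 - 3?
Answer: 12/5 ≈ 2.4000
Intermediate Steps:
C(j, r) = -7 (C(j, r) = -4 + (r*0 - 3) = -4 + (0 - 3) = -4 - 3 = -7)
I(s, p) = 10*p (I(s, p) = (2*p)*5 = 10*p)
G(t, T) = (10 + T)/(T + t) (G(t, T) = (T + 10*1)/(t + T) = (T + 10)/(T + t) = (10 + T)/(T + t))
G(3, 2) + 0*(-110) = (10 + 2)/(2 + 3) + 0*(-110) = 12/5 + 0 = 12/5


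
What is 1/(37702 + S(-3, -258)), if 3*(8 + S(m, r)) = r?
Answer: 1/37608 ≈ 2.6590e-5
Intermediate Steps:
S(m, r) = -8 + r/3
1/(37702 + S(-3, -258)) = 1/(37702 + (-8 + (⅓)*(-258))) = 1/(37702 + (-8 - 86)) = 1/(37702 - 94) = 1/37608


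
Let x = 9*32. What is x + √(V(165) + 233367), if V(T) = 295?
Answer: 288 + √233662 ≈ 771.39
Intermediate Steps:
x = 288
x + √(V(165) + 233367) = 288 + √(295 + 233367) = 288 + √233662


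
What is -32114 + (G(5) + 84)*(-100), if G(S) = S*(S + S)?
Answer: -45514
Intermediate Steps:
G(S) = 2*S² (G(S) = S*(2*S) = 2*S²)
-32114 + (G(5) + 84)*(-100) = -32114 + (2*5² + 84)*(-100) = -32114 + (2*25 + 84)*(-100) = -32114 + (50 + 84)*(-100) = -32114 + 134*(-100) = -32114 - 13400 = -45514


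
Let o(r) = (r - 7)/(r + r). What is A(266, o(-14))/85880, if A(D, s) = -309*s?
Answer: -927/343520 ≈ -0.0026985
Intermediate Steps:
o(r) = (-7 + r)/(2*r) (o(r) = (-7 + r)/((2*r)) = (-7 + r)*(1/(2*r)) = (-7 + r)/(2*r))
A(266, o(-14))/85880 = -309*(-7 - 14)/(2*(-14))/85880 = -309*(-1)*(-21)/(2*14)*(1/85880) = -309*¾*(1/85880) = -927/4*1/85880 = -927/343520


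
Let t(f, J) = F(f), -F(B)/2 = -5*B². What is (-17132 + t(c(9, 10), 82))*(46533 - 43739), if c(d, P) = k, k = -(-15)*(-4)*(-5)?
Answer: 2466733192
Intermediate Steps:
F(B) = 10*B² (F(B) = -(-10)*B² = 10*B²)
k = 300 (k = -5*12*(-5) = -60*(-5) = 300)
c(d, P) = 300
t(f, J) = 10*f²
(-17132 + t(c(9, 10), 82))*(46533 - 43739) = (-17132 + 10*300²)*(46533 - 43739) = (-17132 + 10*90000)*2794 = (-17132 + 900000)*2794 = 882868*2794 = 2466733192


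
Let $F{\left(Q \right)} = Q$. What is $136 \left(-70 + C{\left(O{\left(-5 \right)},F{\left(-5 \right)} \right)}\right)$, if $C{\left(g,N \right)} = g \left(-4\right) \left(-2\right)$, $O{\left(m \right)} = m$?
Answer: $-14960$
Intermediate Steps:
$C{\left(g,N \right)} = 8 g$ ($C{\left(g,N \right)} = - 4 g \left(-2\right) = 8 g$)
$136 \left(-70 + C{\left(O{\left(-5 \right)},F{\left(-5 \right)} \right)}\right) = 136 \left(-70 + 8 \left(-5\right)\right) = 136 \left(-70 - 40\right) = 136 \left(-110\right) = -14960$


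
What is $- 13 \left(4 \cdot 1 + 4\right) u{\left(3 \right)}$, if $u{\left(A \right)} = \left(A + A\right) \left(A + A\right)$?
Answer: $-3744$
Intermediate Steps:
$u{\left(A \right)} = 4 A^{2}$ ($u{\left(A \right)} = 2 A 2 A = 4 A^{2}$)
$- 13 \left(4 \cdot 1 + 4\right) u{\left(3 \right)} = - 13 \left(4 \cdot 1 + 4\right) 4 \cdot 3^{2} = - 13 \left(4 + 4\right) 4 \cdot 9 = \left(-13\right) 8 \cdot 36 = \left(-104\right) 36 = -3744$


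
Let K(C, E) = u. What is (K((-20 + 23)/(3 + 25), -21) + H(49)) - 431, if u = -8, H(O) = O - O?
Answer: -439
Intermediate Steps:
H(O) = 0
K(C, E) = -8
(K((-20 + 23)/(3 + 25), -21) + H(49)) - 431 = (-8 + 0) - 431 = -8 - 431 = -439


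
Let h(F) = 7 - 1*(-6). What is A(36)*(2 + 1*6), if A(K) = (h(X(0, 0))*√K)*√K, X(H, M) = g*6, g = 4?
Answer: 3744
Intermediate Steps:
X(H, M) = 24 (X(H, M) = 4*6 = 24)
h(F) = 13 (h(F) = 7 + 6 = 13)
A(K) = 13*K (A(K) = (13*√K)*√K = 13*K)
A(36)*(2 + 1*6) = (13*36)*(2 + 1*6) = 468*(2 + 6) = 468*8 = 3744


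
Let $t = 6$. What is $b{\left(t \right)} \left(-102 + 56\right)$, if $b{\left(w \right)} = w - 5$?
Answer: $-46$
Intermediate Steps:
$b{\left(w \right)} = -5 + w$
$b{\left(t \right)} \left(-102 + 56\right) = \left(-5 + 6\right) \left(-102 + 56\right) = 1 \left(-46\right) = -46$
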